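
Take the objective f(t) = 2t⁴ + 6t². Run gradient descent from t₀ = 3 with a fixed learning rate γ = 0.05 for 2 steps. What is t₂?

f′(t) = 8t³ + 12t
t₁ = 3 − 0.05·252 = -9.6
t₂ = -9.6 − 0.05·(-7193.088) = 350.0544

350.0544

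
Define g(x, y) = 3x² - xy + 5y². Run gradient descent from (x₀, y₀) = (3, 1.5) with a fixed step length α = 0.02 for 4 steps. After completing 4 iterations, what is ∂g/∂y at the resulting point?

∇g = (6x - y, -x + 10y)
(x₁, y₁) = (3, 1.5) − 0.02·(16.5, 12) = (2.67, 1.26)
(x₂, y₂) = (2.67, 1.26) − 0.02·(14.76, 9.93) = (2.3748, 1.0614)
(x₃, y₃) = (2.3748, 1.0614) − 0.02·(13.1874, 8.2392) = (2.111052, 0.896616)
(x₄, y₄) = (2.111052, 0.896616) − 0.02·(11.769696, 6.855108) = (1.87565808, 0.75951384)
∂g/∂y at (1.87565808, 0.75951384) = 5.71948032

5.71948032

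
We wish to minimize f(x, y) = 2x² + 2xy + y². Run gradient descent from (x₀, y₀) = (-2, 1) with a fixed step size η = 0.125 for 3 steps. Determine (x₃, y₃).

∇f = (4x + 2y, 2x + 2y)
Step 1: at (-2, 1), ∇f = (-6, -2) → (-2, 1) − 0.125·(-6, -2) = (-1.25, 1.25)
Step 2: at (-1.25, 1.25), ∇f = (-2.5, 0) → (-1.25, 1.25) − 0.125·(-2.5, 0) = (-0.9375, 1.25)
Step 3: at (-0.9375, 1.25), ∇f = (-1.25, 0.625) → (-0.9375, 1.25) − 0.125·(-1.25, 0.625) = (-0.78125, 1.171875)

(-0.78125, 1.171875)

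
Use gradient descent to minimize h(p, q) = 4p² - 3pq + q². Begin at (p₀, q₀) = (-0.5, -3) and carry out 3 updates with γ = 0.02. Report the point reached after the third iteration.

∇h = (8p - 3q, -3p + 2q)
(p₁, q₁) = (-0.5, -3) − 0.02·(5, -4.5) = (-0.6, -2.91)
(p₂, q₂) = (-0.6, -2.91) − 0.02·(3.93, -4.02) = (-0.6786, -2.8296)
(p₃, q₃) = (-0.6786, -2.8296) − 0.02·(3.06, -3.6234) = (-0.7398, -2.757132)

(-0.7398, -2.757132)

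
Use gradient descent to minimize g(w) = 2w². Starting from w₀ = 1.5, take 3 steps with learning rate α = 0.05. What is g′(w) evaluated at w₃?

3.072

g′(w) = 4w
w₁ = 1.5 − 0.05·6 = 1.2
w₂ = 1.2 − 0.05·4.8 = 0.96
w₃ = 0.96 − 0.05·3.84 = 0.768
g′(w) at (0.768) = 3.072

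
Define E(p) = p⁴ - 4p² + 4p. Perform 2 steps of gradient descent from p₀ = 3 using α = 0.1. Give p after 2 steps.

67.2048

E′(p) = 4p³ - 8p + 4
Step 1: E′(3) = 88; p₁ = 3 − 0.1·88 = -5.8
Step 2: E′(-5.8) = -730.048; p₂ = -5.8 − 0.1·(-730.048) = 67.2048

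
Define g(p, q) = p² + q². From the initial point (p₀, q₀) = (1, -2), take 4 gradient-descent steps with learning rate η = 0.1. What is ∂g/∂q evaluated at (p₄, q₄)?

∇g = (2p, 2q)
(p₁, q₁) = (1, -2) − 0.1·(2, -4) = (0.8, -1.6)
(p₂, q₂) = (0.8, -1.6) − 0.1·(1.6, -3.2) = (0.64, -1.28)
(p₃, q₃) = (0.64, -1.28) − 0.1·(1.28, -2.56) = (0.512, -1.024)
(p₄, q₄) = (0.512, -1.024) − 0.1·(1.024, -2.048) = (0.4096, -0.8192)
∂g/∂q at (0.4096, -0.8192) = -1.6384

-1.6384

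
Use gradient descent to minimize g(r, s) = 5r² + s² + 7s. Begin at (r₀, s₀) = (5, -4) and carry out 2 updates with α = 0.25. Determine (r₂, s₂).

∇g = (10r, 2s + 7)
(r₁, s₁) = (5, -4) − 0.25·(50, -1) = (-7.5, -3.75)
(r₂, s₂) = (-7.5, -3.75) − 0.25·(-75, -0.5) = (11.25, -3.625)

(11.25, -3.625)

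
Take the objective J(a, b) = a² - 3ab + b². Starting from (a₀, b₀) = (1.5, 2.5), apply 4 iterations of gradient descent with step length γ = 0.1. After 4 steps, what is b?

2.95945

∇J = (2a - 3b, -3a + 2b)
Step 1: at (1.5, 2.5), ∇J = (-4.5, 0.5) → (1.5, 2.5) − 0.1·(-4.5, 0.5) = (1.95, 2.45)
Step 2: at (1.95, 2.45), ∇J = (-3.45, -0.95) → (1.95, 2.45) − 0.1·(-3.45, -0.95) = (2.295, 2.545)
Step 3: at (2.295, 2.545), ∇J = (-3.045, -1.795) → (2.295, 2.545) − 0.1·(-3.045, -1.795) = (2.5995, 2.7245)
Step 4: at (2.5995, 2.7245), ∇J = (-2.9745, -2.3495) → (2.5995, 2.7245) − 0.1·(-2.9745, -2.3495) = (2.89695, 2.95945)
b = 2.95945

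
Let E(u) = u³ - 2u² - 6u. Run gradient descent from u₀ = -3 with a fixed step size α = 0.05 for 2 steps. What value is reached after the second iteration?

-8.523375

E′(u) = 3u² - 4u - 6
Step 1: E′(-3) = 33; u₁ = -3 − 0.05·33 = -4.65
Step 2: E′(-4.65) = 77.4675; u₂ = -4.65 − 0.05·77.4675 = -8.523375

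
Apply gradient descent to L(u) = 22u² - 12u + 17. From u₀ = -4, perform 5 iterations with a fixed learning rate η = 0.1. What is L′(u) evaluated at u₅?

85418.59712

L′(u) = 44u - 12
Step 1: L′(-4) = -188; u₁ = -4 − 0.1·(-188) = 14.8
Step 2: L′(14.8) = 639.2; u₂ = 14.8 − 0.1·639.2 = -49.12
Step 3: L′(-49.12) = -2173.28; u₃ = -49.12 − 0.1·(-2173.28) = 168.208
Step 4: L′(168.208) = 7389.152; u₄ = 168.208 − 0.1·7389.152 = -570.7072
Step 5: L′(-570.7072) = -25123.1168; u₅ = -570.7072 − 0.1·(-25123.1168) = 1941.60448
L′(u) at (1941.60448) = 85418.59712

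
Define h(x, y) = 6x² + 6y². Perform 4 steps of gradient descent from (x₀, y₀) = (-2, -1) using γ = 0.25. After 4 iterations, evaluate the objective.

∇h = (12x, 12y)
(x₁, y₁) = (-2, -1) − 0.25·(-24, -12) = (4, 2)
(x₂, y₂) = (4, 2) − 0.25·(48, 24) = (-8, -4)
(x₃, y₃) = (-8, -4) − 0.25·(-96, -48) = (16, 8)
(x₄, y₄) = (16, 8) − 0.25·(192, 96) = (-32, -16)
h(-32, -16) = 7680

7680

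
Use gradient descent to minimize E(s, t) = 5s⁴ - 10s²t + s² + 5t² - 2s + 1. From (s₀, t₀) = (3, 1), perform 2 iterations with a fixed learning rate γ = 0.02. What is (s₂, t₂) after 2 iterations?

(105.9110528, 11.00448)

∇E = (20s³ - 20st + 2s - 2, -10s² + 10t)
Step 1: at (3, 1), ∇E = (484, -80) → (3, 1) − 0.02·(484, -80) = (-6.68, 2.6)
Step 2: at (-6.68, 2.6), ∇E = (-5629.55264, -420.224) → (-6.68, 2.6) − 0.02·(-5629.55264, -420.224) = (105.9110528, 11.00448)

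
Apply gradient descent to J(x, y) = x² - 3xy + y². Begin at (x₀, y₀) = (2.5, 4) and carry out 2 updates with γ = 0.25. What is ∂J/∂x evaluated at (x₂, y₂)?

∇J = (2x - 3y, -3x + 2y)
Step 1: at (2.5, 4), ∇J = (-7, 0.5) → (2.5, 4) − 0.25·(-7, 0.5) = (4.25, 3.875)
Step 2: at (4.25, 3.875), ∇J = (-3.125, -5) → (4.25, 3.875) − 0.25·(-3.125, -5) = (5.03125, 5.125)
∂J/∂x at (5.03125, 5.125) = -5.3125

-5.3125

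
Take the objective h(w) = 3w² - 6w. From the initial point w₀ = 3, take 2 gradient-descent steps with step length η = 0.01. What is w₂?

h′(w) = 6w - 6
Step 1: h′(3) = 12; w₁ = 3 − 0.01·12 = 2.88
Step 2: h′(2.88) = 11.28; w₂ = 2.88 − 0.01·11.28 = 2.7672

2.7672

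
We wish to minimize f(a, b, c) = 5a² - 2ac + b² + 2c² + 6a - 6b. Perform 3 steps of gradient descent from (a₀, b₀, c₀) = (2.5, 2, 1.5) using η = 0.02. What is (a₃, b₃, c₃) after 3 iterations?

(1.130528, 2.115264, 1.383712)

∇f = (10a - 2c + 6, 2b - 6, -2a + 4c)
(a₁, b₁, c₁) = (2.5, 2, 1.5) − 0.02·(28, -2, 1) = (1.94, 2.04, 1.48)
(a₂, b₂, c₂) = (1.94, 2.04, 1.48) − 0.02·(22.44, -1.92, 2.04) = (1.4912, 2.0784, 1.4392)
(a₃, b₃, c₃) = (1.4912, 2.0784, 1.4392) − 0.02·(18.0336, -1.8432, 2.7744) = (1.130528, 2.115264, 1.383712)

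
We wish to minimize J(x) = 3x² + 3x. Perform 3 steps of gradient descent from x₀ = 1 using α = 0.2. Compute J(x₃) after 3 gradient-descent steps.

J′(x) = 6x + 3
Step 1: J′(1) = 9; x₁ = 1 − 0.2·9 = -0.8
Step 2: J′(-0.8) = -1.8; x₂ = -0.8 − 0.2·(-1.8) = -0.44
Step 3: J′(-0.44) = 0.36; x₃ = -0.44 − 0.2·0.36 = -0.512
J(-0.512) = -0.749568

-0.749568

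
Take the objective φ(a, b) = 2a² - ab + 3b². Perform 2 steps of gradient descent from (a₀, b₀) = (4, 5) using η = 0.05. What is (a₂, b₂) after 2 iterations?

∇φ = (4a - b, -a + 6b)
Step 1: at (4, 5), ∇φ = (11, 26) → (4, 5) − 0.05·(11, 26) = (3.45, 3.7)
Step 2: at (3.45, 3.7), ∇φ = (10.1, 18.75) → (3.45, 3.7) − 0.05·(10.1, 18.75) = (2.945, 2.7625)

(2.945, 2.7625)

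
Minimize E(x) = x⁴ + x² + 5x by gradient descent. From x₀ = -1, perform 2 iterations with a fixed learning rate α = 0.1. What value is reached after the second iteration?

-0.9284

E′(x) = 4x³ + 2x + 5
Step 1: E′(-1) = -1; x₁ = -1 − 0.1·(-1) = -0.9
Step 2: E′(-0.9) = 0.284; x₂ = -0.9 − 0.1·0.284 = -0.9284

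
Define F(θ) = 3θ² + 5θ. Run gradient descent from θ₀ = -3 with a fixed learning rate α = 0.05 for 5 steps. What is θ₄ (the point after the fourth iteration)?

-1.35355

F′(θ) = 6θ + 5
θ₁ = -3 − 0.05·(-13) = -2.35
θ₂ = -2.35 − 0.05·(-9.1) = -1.895
θ₃ = -1.895 − 0.05·(-6.37) = -1.5765
θ₄ = -1.5765 − 0.05·(-4.459) = -1.35355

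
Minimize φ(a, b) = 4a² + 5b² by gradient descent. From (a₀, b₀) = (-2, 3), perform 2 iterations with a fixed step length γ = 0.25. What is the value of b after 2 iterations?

∇φ = (8a, 10b)
(a₁, b₁) = (-2, 3) − 0.25·(-16, 30) = (2, -4.5)
(a₂, b₂) = (2, -4.5) − 0.25·(16, -45) = (-2, 6.75)
b = 6.75

6.75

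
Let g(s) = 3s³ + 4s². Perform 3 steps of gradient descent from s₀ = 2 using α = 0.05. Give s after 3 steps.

g′(s) = 9s² + 8s
Step 1: g′(2) = 52; s₁ = 2 − 0.05·52 = -0.6
Step 2: g′(-0.6) = -1.56; s₂ = -0.6 − 0.05·(-1.56) = -0.522
Step 3: g′(-0.522) = -1.723644; s₃ = -0.522 − 0.05·(-1.723644) = -0.4358178

-0.4358178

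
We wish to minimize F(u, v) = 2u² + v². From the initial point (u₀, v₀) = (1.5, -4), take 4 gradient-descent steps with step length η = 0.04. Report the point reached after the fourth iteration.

(0.74680704, -2.86557184)

∇F = (4u, 2v)
Step 1: at (1.5, -4), ∇F = (6, -8) → (1.5, -4) − 0.04·(6, -8) = (1.26, -3.68)
Step 2: at (1.26, -3.68), ∇F = (5.04, -7.36) → (1.26, -3.68) − 0.04·(5.04, -7.36) = (1.0584, -3.3856)
Step 3: at (1.0584, -3.3856), ∇F = (4.2336, -6.7712) → (1.0584, -3.3856) − 0.04·(4.2336, -6.7712) = (0.889056, -3.114752)
Step 4: at (0.889056, -3.114752), ∇F = (3.556224, -6.229504) → (0.889056, -3.114752) − 0.04·(3.556224, -6.229504) = (0.74680704, -2.86557184)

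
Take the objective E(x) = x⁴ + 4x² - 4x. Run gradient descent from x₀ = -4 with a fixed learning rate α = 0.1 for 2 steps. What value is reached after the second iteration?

-6395.7632

E′(x) = 4x³ + 8x - 4
x₁ = -4 − 0.1·(-292) = 25.2
x₂ = 25.2 − 0.1·64209.632 = -6395.7632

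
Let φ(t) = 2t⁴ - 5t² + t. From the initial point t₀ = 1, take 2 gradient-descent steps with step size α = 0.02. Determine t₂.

1.03420672

φ′(t) = 8t³ - 10t + 1
Step 1: φ′(1) = -1; t₁ = 1 − 0.02·(-1) = 1.02
Step 2: φ′(1.02) = -0.710336; t₂ = 1.02 − 0.02·(-0.710336) = 1.03420672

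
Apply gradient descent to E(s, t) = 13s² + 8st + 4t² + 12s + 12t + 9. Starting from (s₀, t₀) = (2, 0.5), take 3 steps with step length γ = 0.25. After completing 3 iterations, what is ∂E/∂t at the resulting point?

-6534

∇E = (26s + 8t + 12, 8s + 8t + 12)
(s₁, t₁) = (2, 0.5) − 0.25·(68, 32) = (-15, -7.5)
(s₂, t₂) = (-15, -7.5) − 0.25·(-438, -168) = (94.5, 34.5)
(s₃, t₃) = (94.5, 34.5) − 0.25·(2745, 1044) = (-591.75, -226.5)
∂E/∂t at (-591.75, -226.5) = -6534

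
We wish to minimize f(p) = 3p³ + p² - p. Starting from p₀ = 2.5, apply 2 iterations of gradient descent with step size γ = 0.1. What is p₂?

f′(p) = 9p² + 2p - 1
Step 1: f′(2.5) = 60.25; p₁ = 2.5 − 0.1·60.25 = -3.525
Step 2: f′(-3.525) = 103.780625; p₂ = -3.525 − 0.1·103.780625 = -13.9030625

-13.9030625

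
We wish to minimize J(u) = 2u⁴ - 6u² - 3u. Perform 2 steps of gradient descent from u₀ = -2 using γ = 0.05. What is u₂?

0.38865

J′(u) = 8u³ - 12u - 3
u₁ = -2 − 0.05·(-43) = 0.15
u₂ = 0.15 − 0.05·(-4.773) = 0.38865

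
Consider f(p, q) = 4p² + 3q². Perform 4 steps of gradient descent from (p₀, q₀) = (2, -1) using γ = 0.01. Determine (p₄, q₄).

∇f = (8p, 6q)
(p₁, q₁) = (2, -1) − 0.01·(16, -6) = (1.84, -0.94)
(p₂, q₂) = (1.84, -0.94) − 0.01·(14.72, -5.64) = (1.6928, -0.8836)
(p₃, q₃) = (1.6928, -0.8836) − 0.01·(13.5424, -5.3016) = (1.557376, -0.830584)
(p₄, q₄) = (1.557376, -0.830584) − 0.01·(12.459008, -4.983504) = (1.43278592, -0.78074896)

(1.43278592, -0.78074896)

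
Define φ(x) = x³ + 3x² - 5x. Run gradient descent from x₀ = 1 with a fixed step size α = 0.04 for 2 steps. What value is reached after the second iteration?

φ′(x) = 3x² + 6x - 5
x₁ = 1 − 0.04·4 = 0.84
x₂ = 0.84 − 0.04·2.1568 = 0.753728

0.753728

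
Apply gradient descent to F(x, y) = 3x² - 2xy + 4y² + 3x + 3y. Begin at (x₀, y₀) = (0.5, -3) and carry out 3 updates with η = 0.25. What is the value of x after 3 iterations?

-3.875

∇F = (6x - 2y + 3, -2x + 8y + 3)
(x₁, y₁) = (0.5, -3) − 0.25·(12, -22) = (-2.5, 2.5)
(x₂, y₂) = (-2.5, 2.5) − 0.25·(-17, 28) = (1.75, -4.5)
(x₃, y₃) = (1.75, -4.5) − 0.25·(22.5, -36.5) = (-3.875, 4.625)
x = -3.875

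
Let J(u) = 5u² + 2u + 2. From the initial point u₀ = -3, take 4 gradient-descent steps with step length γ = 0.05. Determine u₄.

-0.375

J′(u) = 10u + 2
Step 1: J′(-3) = -28; u₁ = -3 − 0.05·(-28) = -1.6
Step 2: J′(-1.6) = -14; u₂ = -1.6 − 0.05·(-14) = -0.9
Step 3: J′(-0.9) = -7; u₃ = -0.9 − 0.05·(-7) = -0.55
Step 4: J′(-0.55) = -3.5; u₄ = -0.55 − 0.05·(-3.5) = -0.375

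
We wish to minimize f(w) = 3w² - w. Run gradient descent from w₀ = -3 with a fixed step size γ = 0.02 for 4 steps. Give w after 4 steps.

f′(w) = 6w - 1
Step 1: f′(-3) = -19; w₁ = -3 − 0.02·(-19) = -2.62
Step 2: f′(-2.62) = -16.72; w₂ = -2.62 − 0.02·(-16.72) = -2.2856
Step 3: f′(-2.2856) = -14.7136; w₃ = -2.2856 − 0.02·(-14.7136) = -1.991328
Step 4: f′(-1.991328) = -12.947968; w₄ = -1.991328 − 0.02·(-12.947968) = -1.73236864

-1.73236864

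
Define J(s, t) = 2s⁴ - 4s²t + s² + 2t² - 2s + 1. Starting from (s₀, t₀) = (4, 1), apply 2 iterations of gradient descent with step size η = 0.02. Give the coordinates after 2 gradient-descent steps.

(22.47923968, 4.641472)

∇J = (8s³ - 8st + 2s - 2, -4s² + 4t)
(s₁, t₁) = (4, 1) − 0.02·(486, -60) = (-5.72, 2.2)
(s₂, t₂) = (-5.72, 2.2) − 0.02·(-1409.961984, -122.0736) = (22.47923968, 4.641472)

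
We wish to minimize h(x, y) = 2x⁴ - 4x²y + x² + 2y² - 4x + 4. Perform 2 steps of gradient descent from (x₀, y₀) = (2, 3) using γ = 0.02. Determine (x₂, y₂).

(1.76204288, 3.059392)

∇h = (8x³ - 8xy + 2x - 4, -4x² + 4y)
(x₁, y₁) = (2, 3) − 0.02·(16, -4) = (1.68, 3.08)
(x₂, y₂) = (1.68, 3.08) − 0.02·(-4.102144, 1.0304) = (1.76204288, 3.059392)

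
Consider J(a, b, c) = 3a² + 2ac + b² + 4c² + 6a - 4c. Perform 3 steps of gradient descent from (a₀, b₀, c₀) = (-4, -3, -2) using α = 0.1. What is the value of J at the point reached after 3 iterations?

-3.060736

∇J = (6a + 2c + 6, 2b, 2a + 8c - 4)
Step 1: at (-4, -3, -2), ∇J = (-22, -6, -28) → (-4, -3, -2) − 0.1·(-22, -6, -28) = (-1.8, -2.4, 0.8)
Step 2: at (-1.8, -2.4, 0.8), ∇J = (-3.2, -4.8, -1.2) → (-1.8, -2.4, 0.8) − 0.1·(-3.2, -4.8, -1.2) = (-1.48, -1.92, 0.92)
Step 3: at (-1.48, -1.92, 0.92), ∇J = (-1.04, -3.84, 0.4) → (-1.48, -1.92, 0.92) − 0.1·(-1.04, -3.84, 0.4) = (-1.376, -1.536, 0.88)
J(-1.376, -1.536, 0.88) = -3.060736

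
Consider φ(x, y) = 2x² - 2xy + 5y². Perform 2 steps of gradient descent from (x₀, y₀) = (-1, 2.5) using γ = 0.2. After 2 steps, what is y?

3.22

∇φ = (4x - 2y, -2x + 10y)
(x₁, y₁) = (-1, 2.5) − 0.2·(-9, 27) = (0.8, -2.9)
(x₂, y₂) = (0.8, -2.9) − 0.2·(9, -30.6) = (-1, 3.22)
y = 3.22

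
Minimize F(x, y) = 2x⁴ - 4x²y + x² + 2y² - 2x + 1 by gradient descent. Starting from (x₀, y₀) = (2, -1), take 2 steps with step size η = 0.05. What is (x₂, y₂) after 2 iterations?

(1.9144, 0.882)

∇F = (8x³ - 8xy + 2x - 2, -4x² + 4y)
(x₁, y₁) = (2, -1) − 0.05·(82, -20) = (-2.1, 0)
(x₂, y₂) = (-2.1, 0) − 0.05·(-80.288, -17.64) = (1.9144, 0.882)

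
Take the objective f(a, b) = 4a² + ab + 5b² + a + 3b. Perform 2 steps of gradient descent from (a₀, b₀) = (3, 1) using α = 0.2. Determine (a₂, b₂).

∇f = (8a + b + 1, a + 10b + 3)
Step 1: at (3, 1), ∇f = (26, 16) → (3, 1) − 0.2·(26, 16) = (-2.2, -2.2)
Step 2: at (-2.2, -2.2), ∇f = (-18.8, -21.2) → (-2.2, -2.2) − 0.2·(-18.8, -21.2) = (1.56, 2.04)

(1.56, 2.04)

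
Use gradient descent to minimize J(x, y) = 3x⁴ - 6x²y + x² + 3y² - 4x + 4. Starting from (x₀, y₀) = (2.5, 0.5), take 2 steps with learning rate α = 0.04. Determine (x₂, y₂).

∇J = (12x³ - 12xy + 2x - 4, -6x² + 6y)
(x₁, y₁) = (2.5, 0.5) − 0.04·(173.5, -34.5) = (-4.44, 1.88)
(x₂, y₂) = (-4.44, 1.88) − 0.04·(-963.054208, -107.0016) = (34.08216832, 6.160064)

(34.08216832, 6.160064)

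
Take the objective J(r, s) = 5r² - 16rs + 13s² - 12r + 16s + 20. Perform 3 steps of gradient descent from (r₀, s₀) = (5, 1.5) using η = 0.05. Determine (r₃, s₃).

∇J = (10r - 16s - 12, -16r + 26s + 16)
(r₁, s₁) = (5, 1.5) − 0.05·(14, -25) = (4.3, 2.75)
(r₂, s₂) = (4.3, 2.75) − 0.05·(-13, 18.7) = (4.95, 1.815)
(r₃, s₃) = (4.95, 1.815) − 0.05·(8.46, -16.01) = (4.527, 2.6155)

(4.527, 2.6155)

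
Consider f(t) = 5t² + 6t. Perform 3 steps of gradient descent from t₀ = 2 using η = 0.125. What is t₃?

f′(t) = 10t + 6
t₁ = 2 − 0.125·26 = -1.25
t₂ = -1.25 − 0.125·(-6.5) = -0.4375
t₃ = -0.4375 − 0.125·1.625 = -0.640625

-0.640625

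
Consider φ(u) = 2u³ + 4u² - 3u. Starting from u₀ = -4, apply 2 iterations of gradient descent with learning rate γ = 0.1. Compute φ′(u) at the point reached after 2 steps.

23251.680856

φ′(u) = 6u² + 8u - 3
Step 1: φ′(-4) = 61; u₁ = -4 − 0.1·61 = -10.1
Step 2: φ′(-10.1) = 528.26; u₂ = -10.1 − 0.1·528.26 = -62.926
φ′(u) at (-62.926) = 23251.680856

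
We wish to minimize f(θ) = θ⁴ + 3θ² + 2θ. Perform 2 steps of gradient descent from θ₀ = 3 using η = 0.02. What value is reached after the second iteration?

0.34038528

f′(θ) = 4θ³ + 6θ + 2
θ₁ = 3 − 0.02·128 = 0.44
θ₂ = 0.44 − 0.02·4.980736 = 0.34038528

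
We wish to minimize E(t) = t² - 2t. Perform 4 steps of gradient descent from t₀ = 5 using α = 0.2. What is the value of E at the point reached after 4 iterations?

-0.73126144

E′(t) = 2t - 2
t₁ = 5 − 0.2·8 = 3.4
t₂ = 3.4 − 0.2·4.8 = 2.44
t₃ = 2.44 − 0.2·2.88 = 1.864
t₄ = 1.864 − 0.2·1.728 = 1.5184
E(1.5184) = -0.73126144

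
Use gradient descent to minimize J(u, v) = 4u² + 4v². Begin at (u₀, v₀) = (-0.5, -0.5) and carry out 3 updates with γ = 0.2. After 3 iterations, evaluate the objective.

∇J = (8u, 8v)
(u₁, v₁) = (-0.5, -0.5) − 0.2·(-4, -4) = (0.3, 0.3)
(u₂, v₂) = (0.3, 0.3) − 0.2·(2.4, 2.4) = (-0.18, -0.18)
(u₃, v₃) = (-0.18, -0.18) − 0.2·(-1.44, -1.44) = (0.108, 0.108)
J(0.108, 0.108) = 0.093312

0.093312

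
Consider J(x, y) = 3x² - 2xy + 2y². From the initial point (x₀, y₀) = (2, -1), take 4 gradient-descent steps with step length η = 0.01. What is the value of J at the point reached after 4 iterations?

∇J = (6x - 2y, -2x + 4y)
(x₁, y₁) = (2, -1) − 0.01·(14, -8) = (1.86, -0.92)
(x₂, y₂) = (1.86, -0.92) − 0.01·(13, -7.4) = (1.73, -0.846)
(x₃, y₃) = (1.73, -0.846) − 0.01·(12.072, -6.844) = (1.60928, -0.77756)
(x₄, y₄) = (1.60928, -0.77756) − 0.01·(11.2108, -6.3288) = (1.497172, -0.714272)
J(1.497172, -0.714272) = 9.883717050288

9.883717050288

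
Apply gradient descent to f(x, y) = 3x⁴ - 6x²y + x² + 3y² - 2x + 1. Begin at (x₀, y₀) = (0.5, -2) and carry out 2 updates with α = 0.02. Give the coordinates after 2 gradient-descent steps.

(0.17245, -1.5149)

∇f = (12x³ - 12xy + 2x - 2, -6x² + 6y)
Step 1: at (0.5, -2), ∇f = (12.5, -13.5) → (0.5, -2) − 0.02·(12.5, -13.5) = (0.25, -1.73)
Step 2: at (0.25, -1.73), ∇f = (3.8775, -10.755) → (0.25, -1.73) − 0.02·(3.8775, -10.755) = (0.17245, -1.5149)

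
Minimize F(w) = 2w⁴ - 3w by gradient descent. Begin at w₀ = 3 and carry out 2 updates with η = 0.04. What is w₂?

48.42291456

F′(w) = 8w³ - 3
Step 1: F′(3) = 213; w₁ = 3 − 0.04·213 = -5.52
Step 2: F′(-5.52) = -1348.572864; w₂ = -5.52 − 0.04·(-1348.572864) = 48.42291456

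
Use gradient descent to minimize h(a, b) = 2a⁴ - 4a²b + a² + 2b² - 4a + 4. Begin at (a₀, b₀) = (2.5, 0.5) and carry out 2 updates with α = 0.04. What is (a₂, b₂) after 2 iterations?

(0.35489408, 1.925536)

∇h = (8a³ - 8ab + 2a - 4, -4a² + 4b)
(a₁, b₁) = (2.5, 0.5) − 0.04·(116, -23) = (-2.14, 1.42)
(a₂, b₂) = (-2.14, 1.42) − 0.04·(-62.372352, -12.6384) = (0.35489408, 1.925536)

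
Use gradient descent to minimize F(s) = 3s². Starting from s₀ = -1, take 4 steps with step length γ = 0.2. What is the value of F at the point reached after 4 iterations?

F′(s) = 6s
s₁ = -1 − 0.2·(-6) = 0.2
s₂ = 0.2 − 0.2·1.2 = -0.04
s₃ = -0.04 − 0.2·(-0.24) = 0.008
s₄ = 0.008 − 0.2·0.048 = -0.0016
F(-0.0016) = 0.00000768

0.00000768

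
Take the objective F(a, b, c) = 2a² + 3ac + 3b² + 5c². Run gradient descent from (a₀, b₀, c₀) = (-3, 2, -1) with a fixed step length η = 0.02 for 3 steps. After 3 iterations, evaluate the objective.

16.405974429056

∇F = (4a + 3c, 6b, 3a + 10c)
(a₁, b₁, c₁) = (-3, 2, -1) − 0.02·(-15, 12, -19) = (-2.7, 1.76, -0.62)
(a₂, b₂, c₂) = (-2.7, 1.76, -0.62) − 0.02·(-12.66, 10.56, -14.3) = (-2.4468, 1.5488, -0.334)
(a₃, b₃, c₃) = (-2.4468, 1.5488, -0.334) − 0.02·(-10.7892, 9.2928, -10.6804) = (-2.231016, 1.362944, -0.120392)
F(-2.231016, 1.362944, -0.120392) = 16.405974429056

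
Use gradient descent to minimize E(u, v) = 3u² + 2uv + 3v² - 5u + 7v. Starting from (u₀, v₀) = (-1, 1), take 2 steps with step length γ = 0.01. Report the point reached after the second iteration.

∇E = (6u + 2v - 5, 2u + 6v + 7)
(u₁, v₁) = (-1, 1) − 0.01·(-9, 11) = (-0.91, 0.89)
(u₂, v₂) = (-0.91, 0.89) − 0.01·(-8.68, 10.52) = (-0.8232, 0.7848)

(-0.8232, 0.7848)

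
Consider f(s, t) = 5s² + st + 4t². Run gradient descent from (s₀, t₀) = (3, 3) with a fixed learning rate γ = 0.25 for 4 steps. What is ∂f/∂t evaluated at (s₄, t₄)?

110.63671875

∇f = (10s + t, s + 8t)
Step 1: at (3, 3), ∇f = (33, 27) → (3, 3) − 0.25·(33, 27) = (-5.25, -3.75)
Step 2: at (-5.25, -3.75), ∇f = (-56.25, -35.25) → (-5.25, -3.75) − 0.25·(-56.25, -35.25) = (8.8125, 5.0625)
Step 3: at (8.8125, 5.0625), ∇f = (93.1875, 49.3125) → (8.8125, 5.0625) − 0.25·(93.1875, 49.3125) = (-14.484375, -7.265625)
Step 4: at (-14.484375, -7.265625), ∇f = (-152.109375, -72.609375) → (-14.484375, -7.265625) − 0.25·(-152.109375, -72.609375) = (23.54296875, 10.88671875)
∂f/∂t at (23.54296875, 10.88671875) = 110.63671875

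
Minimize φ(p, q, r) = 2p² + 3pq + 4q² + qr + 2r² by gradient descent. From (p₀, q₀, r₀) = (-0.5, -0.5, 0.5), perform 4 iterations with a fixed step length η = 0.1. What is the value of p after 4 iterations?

∇φ = (4p + 3q, 3p + 8q + r, q + 4r)
(p₁, q₁, r₁) = (-0.5, -0.5, 0.5) − 0.1·(-3.5, -5, 1.5) = (-0.15, 0, 0.35)
(p₂, q₂, r₂) = (-0.15, 0, 0.35) − 0.1·(-0.6, -0.1, 1.4) = (-0.09, 0.01, 0.21)
(p₃, q₃, r₃) = (-0.09, 0.01, 0.21) − 0.1·(-0.33, 0.02, 0.85) = (-0.057, 0.008, 0.125)
(p₄, q₄, r₄) = (-0.057, 0.008, 0.125) − 0.1·(-0.204, 0.018, 0.508) = (-0.0366, 0.0062, 0.0742)
p = -0.0366

-0.0366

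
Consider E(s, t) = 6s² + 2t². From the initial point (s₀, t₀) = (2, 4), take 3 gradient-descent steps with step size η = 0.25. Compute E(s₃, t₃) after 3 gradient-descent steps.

1536

∇E = (12s, 4t)
Step 1: at (2, 4), ∇E = (24, 16) → (2, 4) − 0.25·(24, 16) = (-4, 0)
Step 2: at (-4, 0), ∇E = (-48, 0) → (-4, 0) − 0.25·(-48, 0) = (8, 0)
Step 3: at (8, 0), ∇E = (96, 0) → (8, 0) − 0.25·(96, 0) = (-16, 0)
E(-16, 0) = 1536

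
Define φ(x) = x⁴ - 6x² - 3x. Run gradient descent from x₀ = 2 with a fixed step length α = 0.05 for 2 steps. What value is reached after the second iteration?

φ′(x) = 4x³ - 12x - 3
Step 1: φ′(2) = 5; x₁ = 2 − 0.05·5 = 1.75
Step 2: φ′(1.75) = -2.5625; x₂ = 1.75 − 0.05·(-2.5625) = 1.878125

1.878125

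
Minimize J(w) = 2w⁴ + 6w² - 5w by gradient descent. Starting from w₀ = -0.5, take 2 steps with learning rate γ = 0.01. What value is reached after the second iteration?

-0.28001024

J′(w) = 8w³ + 12w - 5
w₁ = -0.5 − 0.01·(-12) = -0.38
w₂ = -0.38 − 0.01·(-9.998976) = -0.28001024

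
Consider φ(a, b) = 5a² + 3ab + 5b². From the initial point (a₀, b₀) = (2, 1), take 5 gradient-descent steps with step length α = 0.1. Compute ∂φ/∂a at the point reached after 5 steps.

∇φ = (10a + 3b, 3a + 10b)
Step 1: at (2, 1), ∇φ = (23, 16) → (2, 1) − 0.1·(23, 16) = (-0.3, -0.6)
Step 2: at (-0.3, -0.6), ∇φ = (-4.8, -6.9) → (-0.3, -0.6) − 0.1·(-4.8, -6.9) = (0.18, 0.09)
Step 3: at (0.18, 0.09), ∇φ = (2.07, 1.44) → (0.18, 0.09) − 0.1·(2.07, 1.44) = (-0.027, -0.054)
Step 4: at (-0.027, -0.054), ∇φ = (-0.432, -0.621) → (-0.027, -0.054) − 0.1·(-0.432, -0.621) = (0.0162, 0.0081)
Step 5: at (0.0162, 0.0081), ∇φ = (0.1863, 0.1296) → (0.0162, 0.0081) − 0.1·(0.1863, 0.1296) = (-0.00243, -0.00486)
∂φ/∂a at (-0.00243, -0.00486) = -0.03888

-0.03888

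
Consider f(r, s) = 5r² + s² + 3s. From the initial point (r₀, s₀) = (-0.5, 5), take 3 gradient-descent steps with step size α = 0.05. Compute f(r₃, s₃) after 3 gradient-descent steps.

20.2229135

∇f = (10r, 2s + 3)
(r₁, s₁) = (-0.5, 5) − 0.05·(-5, 13) = (-0.25, 4.35)
(r₂, s₂) = (-0.25, 4.35) − 0.05·(-2.5, 11.7) = (-0.125, 3.765)
(r₃, s₃) = (-0.125, 3.765) − 0.05·(-1.25, 10.53) = (-0.0625, 3.2385)
f(-0.0625, 3.2385) = 20.2229135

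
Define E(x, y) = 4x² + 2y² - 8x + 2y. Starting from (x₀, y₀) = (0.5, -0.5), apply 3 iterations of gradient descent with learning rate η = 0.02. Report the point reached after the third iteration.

(0.703648, -0.5)

∇E = (8x - 8, 4y + 2)
Step 1: at (0.5, -0.5), ∇E = (-4, 0) → (0.5, -0.5) − 0.02·(-4, 0) = (0.58, -0.5)
Step 2: at (0.58, -0.5), ∇E = (-3.36, 0) → (0.58, -0.5) − 0.02·(-3.36, 0) = (0.6472, -0.5)
Step 3: at (0.6472, -0.5), ∇E = (-2.8224, 0) → (0.6472, -0.5) − 0.02·(-2.8224, 0) = (0.703648, -0.5)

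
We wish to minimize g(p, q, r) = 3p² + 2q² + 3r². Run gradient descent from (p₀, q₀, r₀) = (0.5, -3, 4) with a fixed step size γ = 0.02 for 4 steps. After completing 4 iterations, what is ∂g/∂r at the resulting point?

∇g = (6p, 4q, 6r)
Step 1: at (0.5, -3, 4), ∇g = (3, -12, 24) → (0.5, -3, 4) − 0.02·(3, -12, 24) = (0.44, -2.76, 3.52)
Step 2: at (0.44, -2.76, 3.52), ∇g = (2.64, -11.04, 21.12) → (0.44, -2.76, 3.52) − 0.02·(2.64, -11.04, 21.12) = (0.3872, -2.5392, 3.0976)
Step 3: at (0.3872, -2.5392, 3.0976), ∇g = (2.3232, -10.1568, 18.5856) → (0.3872, -2.5392, 3.0976) − 0.02·(2.3232, -10.1568, 18.5856) = (0.340736, -2.336064, 2.725888)
Step 4: at (0.340736, -2.336064, 2.725888), ∇g = (2.044416, -9.344256, 16.355328) → (0.340736, -2.336064, 2.725888) − 0.02·(2.044416, -9.344256, 16.355328) = (0.29984768, -2.14917888, 2.39878144)
∂g/∂r at (0.29984768, -2.14917888, 2.39878144) = 14.39268864

14.39268864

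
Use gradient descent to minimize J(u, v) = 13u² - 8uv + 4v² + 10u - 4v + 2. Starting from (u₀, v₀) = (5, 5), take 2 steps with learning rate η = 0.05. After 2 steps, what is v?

∇J = (26u - 8v + 10, -8u + 8v - 4)
(u₁, v₁) = (5, 5) − 0.05·(100, -4) = (0, 5.2)
(u₂, v₂) = (0, 5.2) − 0.05·(-31.6, 37.6) = (1.58, 3.32)
v = 3.32

3.32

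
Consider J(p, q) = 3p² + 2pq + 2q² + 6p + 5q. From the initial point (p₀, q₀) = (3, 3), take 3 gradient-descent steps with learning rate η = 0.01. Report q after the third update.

∇J = (6p + 2q + 6, 2p + 4q + 5)
(p₁, q₁) = (3, 3) − 0.01·(30, 23) = (2.7, 2.77)
(p₂, q₂) = (2.7, 2.77) − 0.01·(27.74, 21.48) = (2.4226, 2.5552)
(p₃, q₃) = (2.4226, 2.5552) − 0.01·(25.646, 20.066) = (2.16614, 2.35454)
q = 2.35454

2.35454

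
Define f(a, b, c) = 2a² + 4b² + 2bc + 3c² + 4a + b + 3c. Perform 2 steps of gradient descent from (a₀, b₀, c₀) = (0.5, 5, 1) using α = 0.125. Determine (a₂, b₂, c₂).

∇f = (4a + 4, 8b + 2c + 1, 2b + 6c + 3)
Step 1: at (0.5, 5, 1), ∇f = (6, 43, 19) → (0.5, 5, 1) − 0.125·(6, 43, 19) = (-0.25, -0.375, -1.375)
Step 2: at (-0.25, -0.375, -1.375), ∇f = (3, -4.75, -6) → (-0.25, -0.375, -1.375) − 0.125·(3, -4.75, -6) = (-0.625, 0.21875, -0.625)

(-0.625, 0.21875, -0.625)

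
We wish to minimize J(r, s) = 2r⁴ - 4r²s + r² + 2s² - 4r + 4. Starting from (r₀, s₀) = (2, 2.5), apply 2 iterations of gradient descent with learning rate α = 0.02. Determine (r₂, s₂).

(1.61449472, 2.595232)

∇J = (8r³ - 8rs + 2r - 4, -4r² + 4s)
Step 1: at (2, 2.5), ∇J = (24, -6) → (2, 2.5) − 0.02·(24, -6) = (1.52, 2.62)
Step 2: at (1.52, 2.62), ∇J = (-4.724736, 1.2384) → (1.52, 2.62) − 0.02·(-4.724736, 1.2384) = (1.61449472, 2.595232)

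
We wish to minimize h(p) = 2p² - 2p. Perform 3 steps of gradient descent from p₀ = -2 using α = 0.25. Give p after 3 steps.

0.5

h′(p) = 4p - 2
p₁ = -2 − 0.25·(-10) = 0.5
p₂ = 0.5 − 0.25·0 = 0.5
p₃ = 0.5 − 0.25·0 = 0.5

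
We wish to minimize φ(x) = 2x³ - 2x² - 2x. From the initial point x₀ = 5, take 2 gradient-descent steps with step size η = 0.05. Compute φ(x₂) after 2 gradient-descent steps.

φ′(x) = 6x² - 4x - 2
x₁ = 5 − 0.05·128 = -1.4
x₂ = -1.4 − 0.05·15.36 = -2.168
φ(-2.168) = -25.444619264

-25.444619264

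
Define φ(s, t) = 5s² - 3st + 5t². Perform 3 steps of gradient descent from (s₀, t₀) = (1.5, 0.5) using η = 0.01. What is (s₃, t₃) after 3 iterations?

(1.1336085, 0.4751055)

∇φ = (10s - 3t, -3s + 10t)
(s₁, t₁) = (1.5, 0.5) − 0.01·(13.5, 0.5) = (1.365, 0.495)
(s₂, t₂) = (1.365, 0.495) − 0.01·(12.165, 0.855) = (1.24335, 0.48645)
(s₃, t₃) = (1.24335, 0.48645) − 0.01·(10.97415, 1.13445) = (1.1336085, 0.4751055)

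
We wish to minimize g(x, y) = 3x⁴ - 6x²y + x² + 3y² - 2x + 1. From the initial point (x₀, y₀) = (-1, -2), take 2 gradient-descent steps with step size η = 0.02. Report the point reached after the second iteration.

∇g = (12x³ - 12xy + 2x - 2, -6x² + 6y)
(x₁, y₁) = (-1, -2) − 0.02·(-40, -18) = (-0.2, -1.64)
(x₂, y₂) = (-0.2, -1.64) − 0.02·(-6.432, -10.08) = (-0.07136, -1.4384)

(-0.07136, -1.4384)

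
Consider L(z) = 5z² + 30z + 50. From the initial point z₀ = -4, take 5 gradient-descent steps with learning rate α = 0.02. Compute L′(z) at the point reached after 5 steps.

-3.2768

L′(z) = 10z + 30
z₁ = -4 − 0.02·(-10) = -3.8
z₂ = -3.8 − 0.02·(-8) = -3.64
z₃ = -3.64 − 0.02·(-6.4) = -3.512
z₄ = -3.512 − 0.02·(-5.12) = -3.4096
z₅ = -3.4096 − 0.02·(-4.096) = -3.32768
L′(z) at (-3.32768) = -3.2768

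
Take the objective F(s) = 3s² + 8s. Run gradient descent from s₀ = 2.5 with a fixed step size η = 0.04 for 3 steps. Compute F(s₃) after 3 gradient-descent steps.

3.161521851392

F′(s) = 6s + 8
s₁ = 2.5 − 0.04·23 = 1.58
s₂ = 1.58 − 0.04·17.48 = 0.8808
s₃ = 0.8808 − 0.04·13.2848 = 0.349408
F(0.349408) = 3.161521851392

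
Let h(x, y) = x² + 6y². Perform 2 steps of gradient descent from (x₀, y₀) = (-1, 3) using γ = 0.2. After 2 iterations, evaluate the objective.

207.576

∇h = (2x, 12y)
Step 1: at (-1, 3), ∇h = (-2, 36) → (-1, 3) − 0.2·(-2, 36) = (-0.6, -4.2)
Step 2: at (-0.6, -4.2), ∇h = (-1.2, -50.4) → (-0.6, -4.2) − 0.2·(-1.2, -50.4) = (-0.36, 5.88)
h(-0.36, 5.88) = 207.576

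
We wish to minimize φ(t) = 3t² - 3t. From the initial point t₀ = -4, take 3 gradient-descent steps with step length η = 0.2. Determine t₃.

0.536

φ′(t) = 6t - 3
t₁ = -4 − 0.2·(-27) = 1.4
t₂ = 1.4 − 0.2·5.4 = 0.32
t₃ = 0.32 − 0.2·(-1.08) = 0.536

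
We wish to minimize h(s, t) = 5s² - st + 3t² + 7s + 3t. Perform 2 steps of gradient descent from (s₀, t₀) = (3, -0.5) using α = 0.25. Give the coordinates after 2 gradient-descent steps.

∇h = (10s - t + 7, -s + 6t + 3)
Step 1: at (3, -0.5), ∇h = (37.5, -3) → (3, -0.5) − 0.25·(37.5, -3) = (-6.375, 0.25)
Step 2: at (-6.375, 0.25), ∇h = (-57, 10.875) → (-6.375, 0.25) − 0.25·(-57, 10.875) = (7.875, -2.46875)

(7.875, -2.46875)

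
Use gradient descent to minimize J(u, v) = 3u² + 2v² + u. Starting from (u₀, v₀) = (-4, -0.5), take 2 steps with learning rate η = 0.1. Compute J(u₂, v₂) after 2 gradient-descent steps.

∇J = (6u + 1, 4v)
(u₁, v₁) = (-4, -0.5) − 0.1·(-23, -2) = (-1.7, -0.3)
(u₂, v₂) = (-1.7, -0.3) − 0.1·(-9.2, -1.2) = (-0.78, -0.18)
J(-0.78, -0.18) = 1.11

1.11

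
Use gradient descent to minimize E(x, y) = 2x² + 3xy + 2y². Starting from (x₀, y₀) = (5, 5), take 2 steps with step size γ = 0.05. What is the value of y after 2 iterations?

2.1125

∇E = (4x + 3y, 3x + 4y)
(x₁, y₁) = (5, 5) − 0.05·(35, 35) = (3.25, 3.25)
(x₂, y₂) = (3.25, 3.25) − 0.05·(22.75, 22.75) = (2.1125, 2.1125)
y = 2.1125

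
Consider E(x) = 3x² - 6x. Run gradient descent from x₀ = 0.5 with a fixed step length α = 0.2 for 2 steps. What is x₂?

E′(x) = 6x - 6
x₁ = 0.5 − 0.2·(-3) = 1.1
x₂ = 1.1 − 0.2·0.6 = 0.98

0.98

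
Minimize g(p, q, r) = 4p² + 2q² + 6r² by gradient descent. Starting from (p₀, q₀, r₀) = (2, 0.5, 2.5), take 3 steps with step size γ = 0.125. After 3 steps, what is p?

0

∇g = (8p, 4q, 12r)
(p₁, q₁, r₁) = (2, 0.5, 2.5) − 0.125·(16, 2, 30) = (0, 0.25, -1.25)
(p₂, q₂, r₂) = (0, 0.25, -1.25) − 0.125·(0, 1, -15) = (0, 0.125, 0.625)
(p₃, q₃, r₃) = (0, 0.125, 0.625) − 0.125·(0, 0.5, 7.5) = (0, 0.0625, -0.3125)
p = 0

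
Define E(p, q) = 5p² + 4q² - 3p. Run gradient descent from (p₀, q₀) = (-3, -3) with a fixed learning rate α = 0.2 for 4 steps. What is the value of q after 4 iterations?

∇E = (10p - 3, 8q)
(p₁, q₁) = (-3, -3) − 0.2·(-33, -24) = (3.6, 1.8)
(p₂, q₂) = (3.6, 1.8) − 0.2·(33, 14.4) = (-3, -1.08)
(p₃, q₃) = (-3, -1.08) − 0.2·(-33, -8.64) = (3.6, 0.648)
(p₄, q₄) = (3.6, 0.648) − 0.2·(33, 5.184) = (-3, -0.3888)
q = -0.3888

-0.3888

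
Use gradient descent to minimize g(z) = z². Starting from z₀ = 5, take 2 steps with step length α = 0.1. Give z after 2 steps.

3.2

g′(z) = 2z
z₁ = 5 − 0.1·10 = 4
z₂ = 4 − 0.1·8 = 3.2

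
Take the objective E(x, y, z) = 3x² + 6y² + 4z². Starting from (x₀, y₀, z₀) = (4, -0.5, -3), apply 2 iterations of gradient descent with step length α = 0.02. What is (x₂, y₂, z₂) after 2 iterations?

(3.0976, -0.2888, -2.1168)

∇E = (6x, 12y, 8z)
(x₁, y₁, z₁) = (4, -0.5, -3) − 0.02·(24, -6, -24) = (3.52, -0.38, -2.52)
(x₂, y₂, z₂) = (3.52, -0.38, -2.52) − 0.02·(21.12, -4.56, -20.16) = (3.0976, -0.2888, -2.1168)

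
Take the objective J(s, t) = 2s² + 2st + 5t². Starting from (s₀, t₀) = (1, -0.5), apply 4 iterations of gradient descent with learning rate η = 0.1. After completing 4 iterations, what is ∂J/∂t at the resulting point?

∇J = (4s + 2t, 2s + 10t)
(s₁, t₁) = (1, -0.5) − 0.1·(3, -3) = (0.7, -0.2)
(s₂, t₂) = (0.7, -0.2) − 0.1·(2.4, -0.6) = (0.46, -0.14)
(s₃, t₃) = (0.46, -0.14) − 0.1·(1.56, -0.48) = (0.304, -0.092)
(s₄, t₄) = (0.304, -0.092) − 0.1·(1.032, -0.312) = (0.2008, -0.0608)
∂J/∂t at (0.2008, -0.0608) = -0.2064

-0.2064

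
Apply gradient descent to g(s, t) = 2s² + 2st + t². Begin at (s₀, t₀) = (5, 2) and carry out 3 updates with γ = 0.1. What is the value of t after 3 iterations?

∇g = (4s + 2t, 2s + 2t)
(s₁, t₁) = (5, 2) − 0.1·(24, 14) = (2.6, 0.6)
(s₂, t₂) = (2.6, 0.6) − 0.1·(11.6, 6.4) = (1.44, -0.04)
(s₃, t₃) = (1.44, -0.04) − 0.1·(5.68, 2.8) = (0.872, -0.32)
t = -0.32

-0.32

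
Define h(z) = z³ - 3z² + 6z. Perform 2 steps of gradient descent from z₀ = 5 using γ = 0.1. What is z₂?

h′(z) = 3z² - 6z + 6
Step 1: h′(5) = 51; z₁ = 5 − 0.1·51 = -0.1
Step 2: h′(-0.1) = 6.63; z₂ = -0.1 − 0.1·6.63 = -0.763

-0.763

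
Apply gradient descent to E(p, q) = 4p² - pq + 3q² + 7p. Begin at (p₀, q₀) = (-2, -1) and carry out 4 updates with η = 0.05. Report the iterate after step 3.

(-1.192, -0.5155)

∇E = (8p - q + 7, -p + 6q)
(p₁, q₁) = (-2, -1) − 0.05·(-8, -4) = (-1.6, -0.8)
(p₂, q₂) = (-1.6, -0.8) − 0.05·(-5, -3.2) = (-1.35, -0.64)
(p₃, q₃) = (-1.35, -0.64) − 0.05·(-3.16, -2.49) = (-1.192, -0.5155)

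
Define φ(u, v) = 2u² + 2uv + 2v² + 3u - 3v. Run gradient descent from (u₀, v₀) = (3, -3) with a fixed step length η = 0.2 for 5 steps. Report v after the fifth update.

1.15008

∇φ = (4u + 2v + 3, 2u + 4v - 3)
(u₁, v₁) = (3, -3) − 0.2·(9, -9) = (1.2, -1.2)
(u₂, v₂) = (1.2, -1.2) − 0.2·(5.4, -5.4) = (0.12, -0.12)
(u₃, v₃) = (0.12, -0.12) − 0.2·(3.24, -3.24) = (-0.528, 0.528)
(u₄, v₄) = (-0.528, 0.528) − 0.2·(1.944, -1.944) = (-0.9168, 0.9168)
(u₅, v₅) = (-0.9168, 0.9168) − 0.2·(1.1664, -1.1664) = (-1.15008, 1.15008)
v = 1.15008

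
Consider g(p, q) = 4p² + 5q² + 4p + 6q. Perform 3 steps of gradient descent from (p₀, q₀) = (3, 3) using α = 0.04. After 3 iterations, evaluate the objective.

5.067815448576

∇g = (8p + 4, 10q + 6)
(p₁, q₁) = (3, 3) − 0.04·(28, 36) = (1.88, 1.56)
(p₂, q₂) = (1.88, 1.56) − 0.04·(19.04, 21.6) = (1.1184, 0.696)
(p₃, q₃) = (1.1184, 0.696) − 0.04·(12.9472, 12.96) = (0.600512, 0.1776)
g(0.600512, 0.1776) = 5.067815448576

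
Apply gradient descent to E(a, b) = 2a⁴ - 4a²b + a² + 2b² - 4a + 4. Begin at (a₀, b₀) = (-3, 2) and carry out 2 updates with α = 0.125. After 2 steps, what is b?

188.03125

∇E = (8a³ - 8ab + 2a - 4, -4a² + 4b)
(a₁, b₁) = (-3, 2) − 0.125·(-178, -28) = (19.25, 5.5)
(a₂, b₂) = (19.25, 5.5) − 0.125·(56254.125, -1460.25) = (-7012.515625, 188.03125)
b = 188.03125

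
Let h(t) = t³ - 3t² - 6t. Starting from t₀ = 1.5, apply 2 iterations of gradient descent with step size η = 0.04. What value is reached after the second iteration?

2.107332

h′(t) = 3t² - 6t - 6
Step 1: h′(1.5) = -8.25; t₁ = 1.5 − 0.04·(-8.25) = 1.83
Step 2: h′(1.83) = -6.9333; t₂ = 1.83 − 0.04·(-6.9333) = 2.107332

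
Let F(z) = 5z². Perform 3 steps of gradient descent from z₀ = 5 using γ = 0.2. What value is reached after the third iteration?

-5

F′(z) = 10z
z₁ = 5 − 0.2·50 = -5
z₂ = -5 − 0.2·(-50) = 5
z₃ = 5 − 0.2·50 = -5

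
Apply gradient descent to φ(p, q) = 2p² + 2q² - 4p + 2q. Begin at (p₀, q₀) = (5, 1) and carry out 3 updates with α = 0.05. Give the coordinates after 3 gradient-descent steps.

∇φ = (4p - 4, 4q + 2)
(p₁, q₁) = (5, 1) − 0.05·(16, 6) = (4.2, 0.7)
(p₂, q₂) = (4.2, 0.7) − 0.05·(12.8, 4.8) = (3.56, 0.46)
(p₃, q₃) = (3.56, 0.46) − 0.05·(10.24, 3.84) = (3.048, 0.268)

(3.048, 0.268)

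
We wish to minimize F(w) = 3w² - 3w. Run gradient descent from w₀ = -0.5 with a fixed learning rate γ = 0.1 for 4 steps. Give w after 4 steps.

F′(w) = 6w - 3
w₁ = -0.5 − 0.1·(-6) = 0.1
w₂ = 0.1 − 0.1·(-2.4) = 0.34
w₃ = 0.34 − 0.1·(-0.96) = 0.436
w₄ = 0.436 − 0.1·(-0.384) = 0.4744

0.4744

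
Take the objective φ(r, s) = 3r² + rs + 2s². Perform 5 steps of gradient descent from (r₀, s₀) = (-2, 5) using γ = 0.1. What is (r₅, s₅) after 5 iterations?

∇φ = (6r + s, r + 4s)
(r₁, s₁) = (-2, 5) − 0.1·(-7, 18) = (-1.3, 3.2)
(r₂, s₂) = (-1.3, 3.2) − 0.1·(-4.6, 11.5) = (-0.84, 2.05)
(r₃, s₃) = (-0.84, 2.05) − 0.1·(-2.99, 7.36) = (-0.541, 1.314)
(r₄, s₄) = (-0.541, 1.314) − 0.1·(-1.932, 4.715) = (-0.3478, 0.8425)
(r₅, s₅) = (-0.3478, 0.8425) − 0.1·(-1.2443, 3.0222) = (-0.22337, 0.54028)

(-0.22337, 0.54028)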